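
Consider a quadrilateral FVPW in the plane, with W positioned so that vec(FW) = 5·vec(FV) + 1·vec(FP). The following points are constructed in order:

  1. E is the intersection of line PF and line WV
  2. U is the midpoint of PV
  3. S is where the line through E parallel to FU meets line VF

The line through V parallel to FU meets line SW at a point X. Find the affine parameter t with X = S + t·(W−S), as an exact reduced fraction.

t = 1/5

Assign F = (0, 0), V = (1, 0), P = (0, 1), W = (5, 1) — the answer is frame-independent, so this choice is without loss of generality.
1. E is the intersection of line PF and line WV ⇒ E = (0, -1/4)
2. U is the midpoint of PV ⇒ U = (1/2, 1/2)
3. S is where the line through E parallel to FU meets line VF ⇒ S = (1/4, 0)
through V parallel to FU: direction (1/2, 1/2); meets SW at X = (6/5, 1/5)
X = S + t·(W−S) with t = 1/5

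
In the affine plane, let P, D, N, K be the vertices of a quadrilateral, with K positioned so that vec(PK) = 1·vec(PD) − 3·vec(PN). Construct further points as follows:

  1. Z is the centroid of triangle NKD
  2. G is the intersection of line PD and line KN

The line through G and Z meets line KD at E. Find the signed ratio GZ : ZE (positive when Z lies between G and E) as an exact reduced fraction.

GZ:ZE = 5/4

Set P = (0, 0), D = (1, 0), N = (0, 1), K = (1, -3); any affine frame gives the same invariant.
1. Z is the centroid of triangle NKD ⇒ Z = (2/3, -2/3)
2. G is the intersection of line PD and line KN ⇒ G = (1/4, 0)
line GZ meets KD at E = (1, -6/5)
Z = G + t·(E−G) with t = 5/9, so GZ:ZE = 5/9:4/9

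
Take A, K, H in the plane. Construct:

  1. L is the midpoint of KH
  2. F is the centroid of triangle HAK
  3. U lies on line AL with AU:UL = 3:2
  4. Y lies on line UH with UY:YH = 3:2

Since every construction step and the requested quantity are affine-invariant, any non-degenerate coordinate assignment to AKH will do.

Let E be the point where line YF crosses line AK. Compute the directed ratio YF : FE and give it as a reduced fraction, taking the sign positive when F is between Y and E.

YF:FE = 29/25

Choose coordinates A = (0, 0), K = (1, 0), H = (0, 1).
1. L is the midpoint of KH ⇒ L = (1/2, 1/2)
2. F is the centroid of triangle HAK ⇒ F = (1/3, 1/3)
3. U lies on line AL with AU:UL = 3:2 ⇒ U = (3/10, 3/10)
4. Y lies on line UH with UY:YH = 3:2 ⇒ Y = (3/25, 18/25)
line YF meets AK at E = (15/29, 0)
F = Y + t·(E−Y) with t = 29/54, so YF:FE = 29/54:25/54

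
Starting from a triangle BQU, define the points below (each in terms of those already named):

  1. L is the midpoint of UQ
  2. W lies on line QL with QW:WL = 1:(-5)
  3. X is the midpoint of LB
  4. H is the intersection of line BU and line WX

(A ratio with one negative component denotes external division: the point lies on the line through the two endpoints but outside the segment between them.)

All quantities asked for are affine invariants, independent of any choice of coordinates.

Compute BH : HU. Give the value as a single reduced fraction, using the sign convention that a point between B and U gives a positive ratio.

BH:HU = 5/9

Choose coordinates B = (0, 0), Q = (1, 0), U = (0, 1).
1. L is the midpoint of UQ ⇒ L = (1/2, 1/2)
2. W lies on line QL with QW:WL = 1:(-5) ⇒ W = (9/8, -1/8)
3. X is the midpoint of LB ⇒ X = (1/4, 1/4)
4. H is the intersection of line BU and line WX ⇒ H = (0, 5/14)
H = B + t·(U−B) with t = 5/14, so BH:HU = t:(1−t) = 5/14:9/14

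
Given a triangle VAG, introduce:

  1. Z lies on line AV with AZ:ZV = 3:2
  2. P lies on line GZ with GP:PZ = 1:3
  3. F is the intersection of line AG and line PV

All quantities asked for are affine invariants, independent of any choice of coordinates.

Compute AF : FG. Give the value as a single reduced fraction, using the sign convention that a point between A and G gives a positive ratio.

Choose coordinates V = (0, 0), A = (1, 0), G = (0, 1).
1. Z lies on line AV with AZ:ZV = 3:2 ⇒ Z = (2/5, 0)
2. P lies on line GZ with GP:PZ = 1:3 ⇒ P = (1/10, 3/4)
3. F is the intersection of line AG and line PV ⇒ F = (2/17, 15/17)
F = A + t·(G−A) with t = 15/17, so AF:FG = t:(1−t) = 15/17:2/17

AF:FG = 15/2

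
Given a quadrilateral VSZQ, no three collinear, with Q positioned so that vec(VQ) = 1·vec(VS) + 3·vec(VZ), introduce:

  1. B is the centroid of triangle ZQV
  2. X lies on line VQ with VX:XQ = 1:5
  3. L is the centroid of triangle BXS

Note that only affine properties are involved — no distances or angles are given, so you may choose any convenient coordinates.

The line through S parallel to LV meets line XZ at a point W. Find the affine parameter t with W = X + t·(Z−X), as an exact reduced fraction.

t = -41/19

Work in coordinates with V = (0, 0), S = (1, 0), Z = (0, 1), Q = (1, 3).
1. B is the centroid of triangle ZQV ⇒ B = (1/3, 4/3)
2. X lies on line VQ with VX:XQ = 1:5 ⇒ X = (1/6, 1/2)
3. L is the centroid of triangle BXS ⇒ L = (1/2, 11/18)
through S parallel to LV: direction (-1/2, -11/18); meets XZ at W = (10/19, -11/19)
W = X + t·(Z−X) with t = -41/19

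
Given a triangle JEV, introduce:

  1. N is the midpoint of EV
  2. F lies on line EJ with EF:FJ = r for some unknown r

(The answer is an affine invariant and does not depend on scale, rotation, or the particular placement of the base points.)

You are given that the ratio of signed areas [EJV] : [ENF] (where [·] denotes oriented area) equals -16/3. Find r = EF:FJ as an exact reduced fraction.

Choose coordinates J = (0, 0), E = (1, 0), V = (0, 1).
1. N is the midpoint of EV ⇒ N = (1/2, 1/2)
2. With EF:FJ = r, write λ = r/(r+1) so F = E + λ·(J−E); F is affine-linear in λ
Every point depending on F is an affine combination of F and λ-independent points, so each such coordinate is linear in λ; the λ² term in each signed area is a multiple of (J−E)×(J−E) = 0, so 2·[EJV] and 2·[ENF] are each linear in λ. Evaluating at λ=0 and λ=1:
  2·[EJV] = -1,   2·[ENF] = 1/2·λ
So [EJV]:[ENF] = (-1) / (1/2·λ). Setting this equal to -16/3:
  -1 = -16/3·(1/2·λ)  ⇒  λ = 3/8
Then r = λ/(1−λ) = (3/8)/(5/8) = 3/5. Check: with r = 3/5, F = (5/8, 0) and [EJV]:[ENF] = -16/3 as required.

r = 3/5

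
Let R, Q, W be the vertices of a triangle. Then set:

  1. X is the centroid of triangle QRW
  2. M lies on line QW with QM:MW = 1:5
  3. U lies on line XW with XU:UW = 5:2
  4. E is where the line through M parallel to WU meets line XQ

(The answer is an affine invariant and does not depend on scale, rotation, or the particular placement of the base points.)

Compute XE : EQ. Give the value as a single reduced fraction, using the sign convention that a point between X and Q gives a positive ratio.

Work in coordinates with R = (0, 0), Q = (1, 0), W = (0, 1).
1. X is the centroid of triangle QRW ⇒ X = (1/3, 1/3)
2. M lies on line QW with QM:MW = 1:5 ⇒ M = (5/6, 1/6)
3. U lies on line XW with XU:UW = 5:2 ⇒ U = (2/21, 17/21)
4. E is where the line through M parallel to WU meets line XQ ⇒ E = (8/9, 1/18)
E = X + t·(Q−X) with t = 5/6, so XE:EQ = t:(1−t) = 5/6:1/6

XE:EQ = 5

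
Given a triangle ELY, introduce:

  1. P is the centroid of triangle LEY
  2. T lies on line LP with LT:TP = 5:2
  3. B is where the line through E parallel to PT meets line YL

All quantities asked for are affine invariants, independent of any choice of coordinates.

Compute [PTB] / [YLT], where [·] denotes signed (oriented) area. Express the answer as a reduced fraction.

Work in coordinates with E = (0, 0), L = (1, 0), Y = (0, 1).
1. P is the centroid of triangle LEY ⇒ P = (1/3, 1/3)
2. T lies on line LP with LT:TP = 5:2 ⇒ T = (11/21, 5/21)
3. B is where the line through E parallel to PT meets line YL ⇒ B = (2, -1)
2·[PTB] = -2/21, 2·[YLT] = -5/21
[PTB]:[YLT] = -2/21:-5/21 = 2/5

[PTB]:[YLT] = 2/5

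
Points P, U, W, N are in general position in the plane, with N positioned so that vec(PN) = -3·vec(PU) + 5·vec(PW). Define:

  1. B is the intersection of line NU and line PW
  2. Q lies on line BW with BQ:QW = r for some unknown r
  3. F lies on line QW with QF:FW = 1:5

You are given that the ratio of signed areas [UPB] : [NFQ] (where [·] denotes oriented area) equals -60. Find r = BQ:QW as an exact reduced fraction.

Set P = (0, 0), U = (1, 0), W = (0, 1), N = (-3, 5); any affine frame gives the same invariant.
1. B is the intersection of line NU and line PW ⇒ B = (0, 5/4)
2. With BQ:QW = r, write λ = r/(r+1) so Q = B + λ·(W−B); Q is affine-linear in λ
3. F lies on line QW with QF:FW = 1:5 ⇒ F is an affine combination of earlier points and hence also affine-linear in λ
Every point depending on Q is an affine combination of Q and λ-independent points, so each such coordinate is linear in λ; the λ² term in each signed area is a multiple of (W−B)×(W−B) = 0, so 2·[UPB] and 2·[NFQ] are each linear in λ. Evaluating at λ=0 and λ=1:
  2·[UPB] = -5/4,   2·[NFQ] = -1/8·λ + 1/8
So [UPB]:[NFQ] = (-5/4) / (-1/8·λ + 1/8). Setting this equal to -60:
  -5/4 = -60·(-1/8·λ + 1/8)  ⇒  λ = 5/6
Then r = λ/(1−λ) = (5/6)/(1/6) = 5. Check: with r = 5, Q = (0, 25/24) and [UPB]:[NFQ] = -60 as required.

r = 5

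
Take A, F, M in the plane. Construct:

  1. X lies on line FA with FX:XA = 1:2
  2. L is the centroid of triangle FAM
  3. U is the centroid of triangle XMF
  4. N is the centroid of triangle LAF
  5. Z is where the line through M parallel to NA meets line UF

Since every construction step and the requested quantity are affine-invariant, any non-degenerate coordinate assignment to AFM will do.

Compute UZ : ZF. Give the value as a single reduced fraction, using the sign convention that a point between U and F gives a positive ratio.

Work in coordinates with A = (0, 0), F = (1, 0), M = (0, 1).
1. X lies on line FA with FX:XA = 1:2 ⇒ X = (2/3, 0)
2. L is the centroid of triangle FAM ⇒ L = (1/3, 1/3)
3. U is the centroid of triangle XMF ⇒ U = (5/9, 1/3)
4. N is the centroid of triangle LAF ⇒ N = (4/9, 1/9)
5. Z is where the line through M parallel to NA meets line UF ⇒ Z = (-1/4, 15/16)
Z = U + t·(F−U) with t = -29/16, so UZ:ZF = t:(1−t) = -29/16:45/16

UZ:ZF = -29/45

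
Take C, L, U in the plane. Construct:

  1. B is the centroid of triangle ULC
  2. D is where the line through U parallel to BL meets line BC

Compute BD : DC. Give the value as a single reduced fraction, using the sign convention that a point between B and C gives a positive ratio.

BD:DC = -1/2

Work in coordinates with C = (0, 0), L = (1, 0), U = (0, 1).
1. B is the centroid of triangle ULC ⇒ B = (1/3, 1/3)
2. D is where the line through U parallel to BL meets line BC ⇒ D = (2/3, 2/3)
D = B + t·(C−B) with t = -1, so BD:DC = t:(1−t) = -1:2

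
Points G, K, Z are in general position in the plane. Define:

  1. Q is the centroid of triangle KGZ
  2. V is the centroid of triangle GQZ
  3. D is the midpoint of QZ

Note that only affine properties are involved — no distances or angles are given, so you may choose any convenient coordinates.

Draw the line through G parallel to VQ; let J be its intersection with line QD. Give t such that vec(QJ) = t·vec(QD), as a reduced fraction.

t = -2

Work in coordinates with G = (0, 0), K = (1, 0), Z = (0, 1).
1. Q is the centroid of triangle KGZ ⇒ Q = (1/3, 1/3)
2. V is the centroid of triangle GQZ ⇒ V = (1/9, 4/9)
3. D is the midpoint of QZ ⇒ D = (1/6, 2/3)
through G parallel to VQ: direction (2/9, -1/9); meets QD at J = (2/3, -1/3)
J = Q + t·(D−Q) with t = -2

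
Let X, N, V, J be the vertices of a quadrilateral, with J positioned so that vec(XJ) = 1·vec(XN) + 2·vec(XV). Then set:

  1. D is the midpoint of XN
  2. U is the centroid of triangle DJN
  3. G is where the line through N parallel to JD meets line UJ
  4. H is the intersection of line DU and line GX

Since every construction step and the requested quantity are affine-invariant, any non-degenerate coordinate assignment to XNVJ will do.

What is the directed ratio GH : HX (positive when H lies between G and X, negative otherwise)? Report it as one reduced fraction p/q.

Assign X = (0, 0), N = (1, 0), V = (0, 1), J = (1, 2) — the answer is frame-independent, so this choice is without loss of generality.
1. D is the midpoint of XN ⇒ D = (1/2, 0)
2. U is the centroid of triangle DJN ⇒ U = (5/6, 2/3)
3. G is where the line through N parallel to JD meets line UJ ⇒ G = (1/2, -2)
4. H is the intersection of line DU and line GX ⇒ H = (1/6, -2/3)
H = G + t·(X−G) with t = 2/3, so GH:HX = t:(1−t) = 2/3:1/3

GH:HX = 2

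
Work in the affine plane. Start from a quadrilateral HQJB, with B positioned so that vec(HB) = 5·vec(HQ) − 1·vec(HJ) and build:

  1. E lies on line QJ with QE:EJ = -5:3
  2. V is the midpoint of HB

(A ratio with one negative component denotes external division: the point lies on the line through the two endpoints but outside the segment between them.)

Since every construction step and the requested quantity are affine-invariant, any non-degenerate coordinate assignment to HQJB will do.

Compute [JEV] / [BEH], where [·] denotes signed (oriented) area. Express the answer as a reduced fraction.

Work in coordinates with H = (0, 0), Q = (1, 0), J = (0, 1), B = (5, -1).
1. E lies on line QJ with QE:EJ = -5:3 ⇒ E = (-3/2, 5/2)
2. V is the midpoint of HB ⇒ V = (5/2, -1/2)
2·[JEV] = -3/2, 2·[BEH] = 11
[JEV]:[BEH] = -3/2:11 = -3/22

[JEV]:[BEH] = -3/22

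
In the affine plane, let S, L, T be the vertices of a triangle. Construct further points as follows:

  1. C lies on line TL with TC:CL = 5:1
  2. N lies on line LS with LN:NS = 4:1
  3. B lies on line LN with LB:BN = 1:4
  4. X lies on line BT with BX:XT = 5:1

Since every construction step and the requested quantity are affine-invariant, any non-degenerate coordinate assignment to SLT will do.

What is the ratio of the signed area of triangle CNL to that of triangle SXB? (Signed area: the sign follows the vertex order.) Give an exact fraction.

Work in coordinates with S = (0, 0), L = (1, 0), T = (0, 1).
1. C lies on line TL with TC:CL = 5:1 ⇒ C = (5/6, 1/6)
2. N lies on line LS with LN:NS = 4:1 ⇒ N = (1/5, 0)
3. B lies on line LN with LB:BN = 1:4 ⇒ B = (21/25, 0)
4. X lies on line BT with BX:XT = 5:1 ⇒ X = (7/50, 5/6)
2·[CNL] = 2/15, 2·[SXB] = -7/10
[CNL]:[SXB] = 2/15:-7/10 = -4/21

[CNL]:[SXB] = -4/21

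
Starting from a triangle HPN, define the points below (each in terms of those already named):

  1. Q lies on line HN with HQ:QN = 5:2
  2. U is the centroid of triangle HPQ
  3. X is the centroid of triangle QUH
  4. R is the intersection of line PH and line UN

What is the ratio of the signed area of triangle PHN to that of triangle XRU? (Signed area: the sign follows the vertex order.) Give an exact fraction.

[PHN]:[XRU] = -112/5

Set H = (0, 0), P = (1, 0), N = (0, 1); any affine frame gives the same invariant.
1. Q lies on line HN with HQ:QN = 5:2 ⇒ Q = (0, 5/7)
2. U is the centroid of triangle HPQ ⇒ U = (1/3, 5/21)
3. X is the centroid of triangle QUH ⇒ X = (1/9, 20/63)
4. R is the intersection of line PH and line UN ⇒ R = (7/16, 0)
2·[PHN] = -1, 2·[XRU] = 5/112
[PHN]:[XRU] = -1:5/112 = -112/5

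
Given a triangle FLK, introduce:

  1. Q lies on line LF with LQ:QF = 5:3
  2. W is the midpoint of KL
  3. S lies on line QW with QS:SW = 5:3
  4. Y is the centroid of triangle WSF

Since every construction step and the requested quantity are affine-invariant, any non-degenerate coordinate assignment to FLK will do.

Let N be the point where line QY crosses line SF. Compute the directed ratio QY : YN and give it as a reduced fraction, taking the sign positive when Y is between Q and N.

QY:YN = -6

Assign F = (0, 0), L = (1, 0), K = (0, 1) — the answer is frame-independent, so this choice is without loss of generality.
1. Q lies on line LF with LQ:QF = 5:3 ⇒ Q = (3/8, 0)
2. W is the midpoint of KL ⇒ W = (1/2, 1/2)
3. S lies on line QW with QS:SW = 5:3 ⇒ S = (29/64, 5/16)
4. Y is the centroid of triangle WSF ⇒ Y = (61/192, 13/48)
line QY meets SF at N = (377/1152, 65/288)
Y = Q + t·(N−Q) with t = 6/5, so QY:YN = 6/5:-1/5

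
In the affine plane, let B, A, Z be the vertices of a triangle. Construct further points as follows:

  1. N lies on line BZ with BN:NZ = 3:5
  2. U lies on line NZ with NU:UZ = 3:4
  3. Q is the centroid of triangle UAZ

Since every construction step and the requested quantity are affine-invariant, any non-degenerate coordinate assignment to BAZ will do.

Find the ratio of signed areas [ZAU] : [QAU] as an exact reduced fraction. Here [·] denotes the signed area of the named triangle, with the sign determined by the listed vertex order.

Work in coordinates with B = (0, 0), A = (1, 0), Z = (0, 1).
1. N lies on line BZ with BN:NZ = 3:5 ⇒ N = (0, 3/8)
2. U lies on line NZ with NU:UZ = 3:4 ⇒ U = (0, 9/14)
3. Q is the centroid of triangle UAZ ⇒ Q = (1/3, 23/42)
2·[ZAU] = -5/14, 2·[QAU] = -5/42
[ZAU]:[QAU] = -5/14:-5/42 = 3

[ZAU]:[QAU] = 3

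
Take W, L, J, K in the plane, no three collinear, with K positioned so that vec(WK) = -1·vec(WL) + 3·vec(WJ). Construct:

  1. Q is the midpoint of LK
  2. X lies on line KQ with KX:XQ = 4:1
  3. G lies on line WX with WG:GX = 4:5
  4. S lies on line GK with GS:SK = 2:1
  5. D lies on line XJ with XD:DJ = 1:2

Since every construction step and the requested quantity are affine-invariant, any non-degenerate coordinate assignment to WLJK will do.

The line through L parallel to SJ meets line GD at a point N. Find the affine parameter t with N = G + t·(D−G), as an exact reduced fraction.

t = 333/184

Choose coordinates W = (0, 0), L = (1, 0), J = (0, 1), K = (-1, 3).
1. Q is the midpoint of LK ⇒ Q = (0, 3/2)
2. X lies on line KQ with KX:XQ = 4:1 ⇒ X = (-1/5, 9/5)
3. G lies on line WX with WG:GX = 4:5 ⇒ G = (-4/45, 4/5)
4. S lies on line GK with GS:SK = 2:1 ⇒ S = (-94/135, 34/15)
5. D lies on line XJ with XD:DJ = 1:2 ⇒ D = (-2/15, 23/15)
through L parallel to SJ: direction (94/135, -19/15); meets GD at N = (-701/4140, 1957/920)
N = G + t·(D−G) with t = 333/184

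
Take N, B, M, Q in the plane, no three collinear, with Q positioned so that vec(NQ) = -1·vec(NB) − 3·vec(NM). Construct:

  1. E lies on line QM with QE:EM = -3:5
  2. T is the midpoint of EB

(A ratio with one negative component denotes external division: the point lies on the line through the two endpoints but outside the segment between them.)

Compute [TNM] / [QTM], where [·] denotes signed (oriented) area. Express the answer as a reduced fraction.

Work in coordinates with N = (0, 0), B = (1, 0), M = (0, 1), Q = (-1, -3).
1. E lies on line QM with QE:EM = -3:5 ⇒ E = (-5/2, -9)
2. T is the midpoint of EB ⇒ T = (-3/4, -9/2)
2·[TNM] = 3/4, 2·[QTM] = 5/2
[TNM]:[QTM] = 3/4:5/2 = 3/10

[TNM]:[QTM] = 3/10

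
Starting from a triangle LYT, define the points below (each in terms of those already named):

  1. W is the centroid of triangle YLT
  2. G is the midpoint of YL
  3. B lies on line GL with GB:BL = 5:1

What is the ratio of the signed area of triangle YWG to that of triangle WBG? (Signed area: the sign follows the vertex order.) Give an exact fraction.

[YWG]:[WBG] = 6/5

Work in coordinates with L = (0, 0), Y = (1, 0), T = (0, 1).
1. W is the centroid of triangle YLT ⇒ W = (1/3, 1/3)
2. G is the midpoint of YL ⇒ G = (1/2, 0)
3. B lies on line GL with GB:BL = 5:1 ⇒ B = (1/12, 0)
2·[YWG] = 1/6, 2·[WBG] = 5/36
[YWG]:[WBG] = 1/6:5/36 = 6/5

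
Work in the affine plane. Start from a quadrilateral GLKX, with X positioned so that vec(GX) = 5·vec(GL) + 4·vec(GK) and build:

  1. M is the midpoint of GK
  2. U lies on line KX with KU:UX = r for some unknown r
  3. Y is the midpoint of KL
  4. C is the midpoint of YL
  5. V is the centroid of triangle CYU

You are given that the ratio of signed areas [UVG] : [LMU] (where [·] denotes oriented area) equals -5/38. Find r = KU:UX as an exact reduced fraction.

r = -2/5

Set G = (0, 0), L = (1, 0), K = (0, 1), X = (5, 4); any affine frame gives the same invariant.
1. M is the midpoint of GK ⇒ M = (0, 1/2)
2. With KU:UX = r, write λ = r/(r+1) so U = K + λ·(X−K); U is affine-linear in λ
3. Y is the midpoint of KL ⇒ Y = (1/2, 1/2)
4. C is the midpoint of YL ⇒ C = (3/4, 1/4)
5. V is the centroid of triangle CYU ⇒ V is an affine combination of earlier points and hence also affine-linear in λ
Every point depending on U is an affine combination of U and λ-independent points, so each such coordinate is linear in λ; the λ² term in each signed area is a multiple of (X−K)×(X−K) = 0, so 2·[UVG] and 2·[LMU] are each linear in λ. Evaluating at λ=0 and λ=1:
  2·[UVG] = -5/12,   2·[LMU] = -11/2·λ − 1/2
So [UVG]:[LMU] = (-5/12) / (-11/2·λ − 1/2). Setting this equal to -5/38:
  -5/12 = -5/38·(-11/2·λ − 1/2)  ⇒  λ = -2/3
Then r = λ/(1−λ) = (-2/3)/(5/3) = -2/5. Check: with r = -2/5, U = (-10/3, -1) and [UVG]:[LMU] = -5/38 as required.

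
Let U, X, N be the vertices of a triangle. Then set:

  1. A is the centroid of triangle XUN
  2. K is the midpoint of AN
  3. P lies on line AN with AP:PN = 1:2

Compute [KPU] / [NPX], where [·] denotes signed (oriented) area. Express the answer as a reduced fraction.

Choose coordinates U = (0, 0), X = (1, 0), N = (0, 1).
1. A is the centroid of triangle XUN ⇒ A = (1/3, 1/3)
2. K is the midpoint of AN ⇒ K = (1/6, 2/3)
3. P lies on line AN with AP:PN = 1:2 ⇒ P = (2/9, 5/9)
2·[KPU] = -1/18, 2·[NPX] = 2/9
[KPU]:[NPX] = -1/18:2/9 = -1/4

[KPU]:[NPX] = -1/4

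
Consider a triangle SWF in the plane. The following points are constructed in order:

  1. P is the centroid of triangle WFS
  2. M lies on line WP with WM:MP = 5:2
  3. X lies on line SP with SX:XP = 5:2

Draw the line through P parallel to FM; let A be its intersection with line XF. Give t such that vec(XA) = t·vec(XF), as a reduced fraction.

Work in coordinates with S = (0, 0), W = (1, 0), F = (0, 1).
1. P is the centroid of triangle WFS ⇒ P = (1/3, 1/3)
2. M lies on line WP with WM:MP = 5:2 ⇒ M = (11/21, 5/21)
3. X lies on line SP with SX:XP = 5:2 ⇒ X = (5/21, 5/21)
through P parallel to FM: direction (11/21, -16/21); meets XF at A = (5/48, 2/3)
A = X + t·(F−X) with t = 9/16

t = 9/16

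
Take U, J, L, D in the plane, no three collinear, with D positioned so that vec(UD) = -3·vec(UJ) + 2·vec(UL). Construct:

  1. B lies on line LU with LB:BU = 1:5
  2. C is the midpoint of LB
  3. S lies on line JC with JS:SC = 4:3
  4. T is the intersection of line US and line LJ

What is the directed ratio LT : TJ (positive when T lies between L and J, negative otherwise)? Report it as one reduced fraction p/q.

LT:TJ = 9/11

Set U = (0, 0), J = (1, 0), L = (0, 1), D = (-3, 2); any affine frame gives the same invariant.
1. B lies on line LU with LB:BU = 1:5 ⇒ B = (0, 5/6)
2. C is the midpoint of LB ⇒ C = (0, 11/12)
3. S lies on line JC with JS:SC = 4:3 ⇒ S = (3/7, 11/21)
4. T is the intersection of line US and line LJ ⇒ T = (9/20, 11/20)
T = L + t·(J−L) with t = 9/20, so LT:TJ = t:(1−t) = 9/20:11/20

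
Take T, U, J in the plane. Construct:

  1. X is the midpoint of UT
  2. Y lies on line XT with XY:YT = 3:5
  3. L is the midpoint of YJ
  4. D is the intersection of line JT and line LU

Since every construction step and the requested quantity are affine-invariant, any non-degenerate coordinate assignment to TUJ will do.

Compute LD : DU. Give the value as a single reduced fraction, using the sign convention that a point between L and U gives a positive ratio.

Work in coordinates with T = (0, 0), U = (1, 0), J = (0, 1).
1. X is the midpoint of UT ⇒ X = (1/2, 0)
2. Y lies on line XT with XY:YT = 3:5 ⇒ Y = (5/16, 0)
3. L is the midpoint of YJ ⇒ L = (5/32, 1/2)
4. D is the intersection of line JT and line LU ⇒ D = (0, 16/27)
D = L + t·(U−L) with t = -5/27, so LD:DU = t:(1−t) = -5/27:32/27

LD:DU = -5/32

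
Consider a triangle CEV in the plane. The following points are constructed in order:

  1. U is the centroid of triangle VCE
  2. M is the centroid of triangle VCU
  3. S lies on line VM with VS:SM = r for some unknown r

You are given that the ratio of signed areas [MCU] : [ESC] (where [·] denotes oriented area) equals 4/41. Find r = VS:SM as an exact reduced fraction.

Work in coordinates with C = (0, 0), E = (1, 0), V = (0, 1).
1. U is the centroid of triangle VCE ⇒ U = (1/3, 1/3)
2. M is the centroid of triangle VCU ⇒ M = (1/9, 4/9)
3. With VS:SM = r, write λ = r/(r+1) so S = V + λ·(M−V); S is affine-linear in λ
Every point depending on S is an affine combination of S and λ-independent points, so each such coordinate is linear in λ; the λ² term in each signed area is a multiple of (M−V)×(M−V) = 0, so 2·[MCU] and 2·[ESC] are each linear in λ. Evaluating at λ=0 and λ=1:
  2·[MCU] = 1/9,   2·[ESC] = -5/9·λ + 1
So [MCU]:[ESC] = (1/9) / (-5/9·λ + 1). Setting this equal to 4/41:
  1/9 = 4/41·(-5/9·λ + 1)  ⇒  λ = -1/4
Then r = λ/(1−λ) = (-1/4)/(5/4) = -1/5. Check: with r = -1/5, S = (-1/36, 41/36) and [MCU]:[ESC] = 4/41 as required.

r = -1/5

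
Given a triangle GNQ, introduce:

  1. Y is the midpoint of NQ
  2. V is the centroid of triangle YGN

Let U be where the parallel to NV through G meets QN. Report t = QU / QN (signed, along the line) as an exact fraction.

t = 3/2

Assign G = (0, 0), N = (1, 0), Q = (0, 1) — the answer is frame-independent, so this choice is without loss of generality.
1. Y is the midpoint of NQ ⇒ Y = (1/2, 1/2)
2. V is the centroid of triangle YGN ⇒ V = (1/2, 1/6)
through G parallel to NV: direction (-1/2, 1/6); meets QN at U = (3/2, -1/2)
U = Q + t·(N−Q) with t = 3/2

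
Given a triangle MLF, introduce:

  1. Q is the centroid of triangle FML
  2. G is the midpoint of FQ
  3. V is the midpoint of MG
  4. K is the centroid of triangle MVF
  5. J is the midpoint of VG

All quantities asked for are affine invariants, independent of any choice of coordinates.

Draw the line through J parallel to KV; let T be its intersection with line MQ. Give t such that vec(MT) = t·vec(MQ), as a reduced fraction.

t = 3/4

Work in coordinates with M = (0, 0), L = (1, 0), F = (0, 1).
1. Q is the centroid of triangle FML ⇒ Q = (1/3, 1/3)
2. G is the midpoint of FQ ⇒ G = (1/6, 2/3)
3. V is the midpoint of MG ⇒ V = (1/12, 1/3)
4. K is the centroid of triangle MVF ⇒ K = (1/36, 4/9)
5. J is the midpoint of VG ⇒ J = (1/8, 1/2)
through J parallel to KV: direction (1/18, -1/9); meets MQ at T = (1/4, 1/4)
T = M + t·(Q−M) with t = 3/4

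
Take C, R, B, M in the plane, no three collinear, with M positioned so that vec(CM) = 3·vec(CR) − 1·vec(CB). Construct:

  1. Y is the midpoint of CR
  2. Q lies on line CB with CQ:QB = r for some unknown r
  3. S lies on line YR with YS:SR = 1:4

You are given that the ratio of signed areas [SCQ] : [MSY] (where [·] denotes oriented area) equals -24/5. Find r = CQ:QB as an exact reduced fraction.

r = 4

Work in coordinates with C = (0, 0), R = (1, 0), B = (0, 1), M = (3, -1).
1. Y is the midpoint of CR ⇒ Y = (1/2, 0)
2. With CQ:QB = r, write λ = r/(r+1) so Q = C + λ·(B−C); Q is affine-linear in λ
3. S lies on line YR with YS:SR = 1:4 ⇒ S = (3/5, 0)
Every point depending on Q is an affine combination of Q and λ-independent points, so each such coordinate is linear in λ; the λ² term in each signed area is a multiple of (B−C)×(B−C) = 0, so 2·[SCQ] and 2·[MSY] are each linear in λ. Evaluating at λ=0 and λ=1:
  2·[SCQ] = -3/5·λ,   2·[MSY] = 1/10
So [SCQ]:[MSY] = (-3/5·λ) / (1/10). Setting this equal to -24/5:
  -3/5·λ = -24/5·(1/10)  ⇒  λ = 4/5
Then r = λ/(1−λ) = (4/5)/(1/5) = 4. Check: with r = 4, Q = (0, 4/5) and [SCQ]:[MSY] = -24/5 as required.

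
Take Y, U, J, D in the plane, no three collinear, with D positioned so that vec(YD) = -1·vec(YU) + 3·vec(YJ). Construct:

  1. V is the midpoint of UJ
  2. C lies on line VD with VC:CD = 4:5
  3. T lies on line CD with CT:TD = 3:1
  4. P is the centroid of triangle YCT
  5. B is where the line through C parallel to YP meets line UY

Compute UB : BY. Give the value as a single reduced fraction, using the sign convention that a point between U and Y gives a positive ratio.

Set Y = (0, 0), U = (1, 0), J = (0, 1), D = (-1, 3); any affine frame gives the same invariant.
1. V is the midpoint of UJ ⇒ V = (1/2, 1/2)
2. C lies on line VD with VC:CD = 4:5 ⇒ C = (-1/6, 29/18)
3. T lies on line CD with CT:TD = 3:1 ⇒ T = (-19/24, 191/72)
4. P is the centroid of triangle YCT ⇒ P = (-23/72, 307/216)
5. B is where the line through C parallel to YP meets line UY ⇒ B = (60/307, 0)
B = U + t·(Y−U) with t = 247/307, so UB:BY = t:(1−t) = 247/307:60/307

UB:BY = 247/60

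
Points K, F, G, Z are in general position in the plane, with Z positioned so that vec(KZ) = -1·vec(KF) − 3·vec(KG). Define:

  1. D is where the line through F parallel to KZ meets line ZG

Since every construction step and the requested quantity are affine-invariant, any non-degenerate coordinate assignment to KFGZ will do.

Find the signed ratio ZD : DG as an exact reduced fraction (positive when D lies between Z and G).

ZD:DG = -3/4

Set K = (0, 0), F = (1, 0), G = (0, 1), Z = (-1, -3); any affine frame gives the same invariant.
1. D is where the line through F parallel to KZ meets line ZG ⇒ D = (-4, -15)
D = Z + t·(G−Z) with t = -3, so ZD:DG = t:(1−t) = -3:4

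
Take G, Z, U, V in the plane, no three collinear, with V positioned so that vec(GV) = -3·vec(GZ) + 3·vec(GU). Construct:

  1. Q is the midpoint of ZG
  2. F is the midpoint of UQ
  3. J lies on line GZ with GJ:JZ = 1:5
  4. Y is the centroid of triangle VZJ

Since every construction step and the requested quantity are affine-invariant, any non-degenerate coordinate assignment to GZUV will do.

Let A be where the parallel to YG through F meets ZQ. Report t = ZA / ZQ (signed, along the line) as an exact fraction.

Set G = (0, 0), Z = (1, 0), U = (0, 1), V = (-3, 3); any affine frame gives the same invariant.
1. Q is the midpoint of ZG ⇒ Q = (1/2, 0)
2. F is the midpoint of UQ ⇒ F = (1/4, 1/2)
3. J lies on line GZ with GJ:JZ = 1:5 ⇒ J = (1/6, 0)
4. Y is the centroid of triangle VZJ ⇒ Y = (-11/18, 1)
through F parallel to YG: direction (11/18, -1); meets ZQ at A = (5/9, 0)
A = Z + t·(Q−Z) with t = 8/9

t = 8/9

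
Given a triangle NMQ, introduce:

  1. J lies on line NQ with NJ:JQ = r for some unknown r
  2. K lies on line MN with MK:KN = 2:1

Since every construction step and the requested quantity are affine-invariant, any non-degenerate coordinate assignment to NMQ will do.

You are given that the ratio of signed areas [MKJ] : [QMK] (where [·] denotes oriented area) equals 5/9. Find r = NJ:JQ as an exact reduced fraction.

r = 5/4

Choose coordinates N = (0, 0), M = (1, 0), Q = (0, 1).
1. With NJ:JQ = r, write λ = r/(r+1) so J = N + λ·(Q−N); J is affine-linear in λ
2. K lies on line MN with MK:KN = 2:1 ⇒ K = (1/3, 0)
Every point depending on J is an affine combination of J and λ-independent points, so each such coordinate is linear in λ; the λ² term in each signed area is a multiple of (Q−N)×(Q−N) = 0, so 2·[MKJ] and 2·[QMK] are each linear in λ. Evaluating at λ=0 and λ=1:
  2·[MKJ] = -2/3·λ,   2·[QMK] = -2/3
So [MKJ]:[QMK] = (-2/3·λ) / (-2/3). Setting this equal to 5/9:
  -2/3·λ = 5/9·(-2/3)  ⇒  λ = 5/9
Then r = λ/(1−λ) = (5/9)/(4/9) = 5/4. Check: with r = 5/4, J = (0, 5/9) and [MKJ]:[QMK] = 5/9 as required.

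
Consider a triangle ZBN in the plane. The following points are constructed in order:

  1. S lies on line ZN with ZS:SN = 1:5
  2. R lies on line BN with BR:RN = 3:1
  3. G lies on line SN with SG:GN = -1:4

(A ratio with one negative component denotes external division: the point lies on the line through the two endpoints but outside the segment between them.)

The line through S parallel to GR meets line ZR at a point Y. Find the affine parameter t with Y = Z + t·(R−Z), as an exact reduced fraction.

t = -3/2

Set Z = (0, 0), B = (1, 0), N = (0, 1); any affine frame gives the same invariant.
1. S lies on line ZN with ZS:SN = 1:5 ⇒ S = (0, 1/6)
2. R lies on line BN with BR:RN = 3:1 ⇒ R = (1/4, 3/4)
3. G lies on line SN with SG:GN = -1:4 ⇒ G = (0, -1/9)
through S parallel to GR: direction (1/4, 31/36); meets ZR at Y = (-3/8, -9/8)
Y = Z + t·(R−Z) with t = -3/2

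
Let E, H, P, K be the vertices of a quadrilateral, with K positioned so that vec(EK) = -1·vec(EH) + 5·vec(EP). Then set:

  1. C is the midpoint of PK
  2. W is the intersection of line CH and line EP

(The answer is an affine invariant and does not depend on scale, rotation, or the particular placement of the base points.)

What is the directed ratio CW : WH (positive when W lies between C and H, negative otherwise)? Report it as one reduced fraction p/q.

CW:WH = 1/2

Choose coordinates E = (0, 0), H = (1, 0), P = (0, 1), K = (-1, 5).
1. C is the midpoint of PK ⇒ C = (-1/2, 3)
2. W is the intersection of line CH and line EP ⇒ W = (0, 2)
W = C + t·(H−C) with t = 1/3, so CW:WH = t:(1−t) = 1/3:2/3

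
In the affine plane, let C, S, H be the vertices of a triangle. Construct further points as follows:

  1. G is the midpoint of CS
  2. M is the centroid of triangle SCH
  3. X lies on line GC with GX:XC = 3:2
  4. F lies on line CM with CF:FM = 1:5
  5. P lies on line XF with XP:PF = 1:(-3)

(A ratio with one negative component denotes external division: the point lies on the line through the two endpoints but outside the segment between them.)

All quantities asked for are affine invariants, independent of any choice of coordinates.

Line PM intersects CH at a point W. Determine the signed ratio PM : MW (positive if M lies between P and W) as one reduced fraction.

PM:MW = -11/60

Assign C = (0, 0), S = (1, 0), H = (0, 1) — the answer is frame-independent, so this choice is without loss of generality.
1. G is the midpoint of CS ⇒ G = (1/2, 0)
2. M is the centroid of triangle SCH ⇒ M = (1/3, 1/3)
3. X lies on line GC with GX:XC = 3:2 ⇒ X = (1/5, 0)
4. F lies on line CM with CF:FM = 1:5 ⇒ F = (1/18, 1/18)
5. P lies on line XF with XP:PF = 1:(-3) ⇒ P = (49/180, -1/36)
line PM meets CH at W = (0, -18/11)
M = P + t·(W−P) with t = -11/49, so PM:MW = -11/49:60/49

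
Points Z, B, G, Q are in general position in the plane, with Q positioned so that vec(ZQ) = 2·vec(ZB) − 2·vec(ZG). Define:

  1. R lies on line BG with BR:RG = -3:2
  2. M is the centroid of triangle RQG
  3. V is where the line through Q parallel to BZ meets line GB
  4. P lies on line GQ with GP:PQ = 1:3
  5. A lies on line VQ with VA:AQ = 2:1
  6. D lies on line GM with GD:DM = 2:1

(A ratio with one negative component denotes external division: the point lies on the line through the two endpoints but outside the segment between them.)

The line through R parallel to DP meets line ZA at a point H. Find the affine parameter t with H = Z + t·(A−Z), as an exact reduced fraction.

Set Z = (0, 0), B = (1, 0), G = (0, 1), Q = (2, -2); any affine frame gives the same invariant.
1. R lies on line BG with BR:RG = -3:2 ⇒ R = (-2, 3)
2. M is the centroid of triangle RQG ⇒ M = (0, 2/3)
3. V is where the line through Q parallel to BZ meets line GB ⇒ V = (3, -2)
4. P lies on line GQ with GP:PQ = 1:3 ⇒ P = (1/2, 1/4)
5. A lies on line VQ with VA:AQ = 2:1 ⇒ A = (7/3, -2)
6. D lies on line GM with GD:DM = 2:1 ⇒ D = (0, 7/9)
through R parallel to DP: direction (1/2, -19/36); meets ZA at H = (112/25, -96/25)
H = Z + t·(A−Z) with t = 48/25

t = 48/25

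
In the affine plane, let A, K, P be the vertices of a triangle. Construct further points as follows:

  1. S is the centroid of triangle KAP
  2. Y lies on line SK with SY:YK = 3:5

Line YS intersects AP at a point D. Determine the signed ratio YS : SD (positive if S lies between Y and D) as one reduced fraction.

Assign A = (0, 0), K = (1, 0), P = (0, 1) — the answer is frame-independent, so this choice is without loss of generality.
1. S is the centroid of triangle KAP ⇒ S = (1/3, 1/3)
2. Y lies on line SK with SY:YK = 3:5 ⇒ Y = (7/12, 5/24)
line YS meets AP at D = (0, 1/2)
S = Y + t·(D−Y) with t = 3/7, so YS:SD = 3/7:4/7

YS:SD = 3/4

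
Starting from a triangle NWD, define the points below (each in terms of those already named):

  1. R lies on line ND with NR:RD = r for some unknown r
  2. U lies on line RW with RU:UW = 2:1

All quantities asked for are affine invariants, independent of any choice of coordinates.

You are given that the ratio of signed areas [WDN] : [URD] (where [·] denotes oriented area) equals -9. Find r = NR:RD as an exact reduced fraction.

Assign N = (0, 0), W = (1, 0), D = (0, 1) — the answer is frame-independent, so this choice is without loss of generality.
1. With NR:RD = r, write λ = r/(r+1) so R = N + λ·(D−N); R is affine-linear in λ
2. U lies on line RW with RU:UW = 2:1 ⇒ U is an affine combination of earlier points and hence also affine-linear in λ
Every point depending on R is an affine combination of R and λ-independent points, so each such coordinate is linear in λ; the λ² term in each signed area is a multiple of (D−N)×(D−N) = 0, so 2·[WDN] and 2·[URD] are each linear in λ. Evaluating at λ=0 and λ=1:
  2·[WDN] = 1,   2·[URD] = 2/3·λ − 2/3
So [WDN]:[URD] = (1) / (2/3·λ − 2/3). Setting this equal to -9:
  1 = -9·(2/3·λ − 2/3)  ⇒  λ = 5/6
Then r = λ/(1−λ) = (5/6)/(1/6) = 5. Check: with r = 5, R = (0, 5/6) and [WDN]:[URD] = -9 as required.

r = 5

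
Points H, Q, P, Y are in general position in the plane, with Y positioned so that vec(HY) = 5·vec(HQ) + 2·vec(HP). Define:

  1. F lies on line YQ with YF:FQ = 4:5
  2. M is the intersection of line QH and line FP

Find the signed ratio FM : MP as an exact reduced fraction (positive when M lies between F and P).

FM:MP = -10/9

Set H = (0, 0), Q = (1, 0), P = (0, 1), Y = (5, 2); any affine frame gives the same invariant.
1. F lies on line YQ with YF:FQ = 4:5 ⇒ F = (29/9, 10/9)
2. M is the intersection of line QH and line FP ⇒ M = (-29, 0)
M = F + t·(P−F) with t = 10, so FM:MP = t:(1−t) = 10:-9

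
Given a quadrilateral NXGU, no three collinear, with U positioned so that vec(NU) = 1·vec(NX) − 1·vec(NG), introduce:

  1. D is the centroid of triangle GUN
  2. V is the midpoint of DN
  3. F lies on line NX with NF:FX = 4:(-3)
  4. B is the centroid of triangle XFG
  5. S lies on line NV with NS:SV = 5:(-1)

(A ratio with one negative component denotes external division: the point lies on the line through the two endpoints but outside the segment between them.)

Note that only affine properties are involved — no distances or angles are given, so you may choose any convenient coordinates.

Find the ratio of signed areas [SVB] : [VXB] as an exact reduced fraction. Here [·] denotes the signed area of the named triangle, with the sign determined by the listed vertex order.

[SVB]:[VXB] = -1/20

Work in coordinates with N = (0, 0), X = (1, 0), G = (0, 1), U = (1, -1).
1. D is the centroid of triangle GUN ⇒ D = (1/3, 0)
2. V is the midpoint of DN ⇒ V = (1/6, 0)
3. F lies on line NX with NF:FX = 4:(-3) ⇒ F = (4, 0)
4. B is the centroid of triangle XFG ⇒ B = (5/3, 1/3)
5. S lies on line NV with NS:SV = 5:(-1) ⇒ S = (5/24, 0)
2·[SVB] = -1/72, 2·[VXB] = 5/18
[SVB]:[VXB] = -1/72:5/18 = -1/20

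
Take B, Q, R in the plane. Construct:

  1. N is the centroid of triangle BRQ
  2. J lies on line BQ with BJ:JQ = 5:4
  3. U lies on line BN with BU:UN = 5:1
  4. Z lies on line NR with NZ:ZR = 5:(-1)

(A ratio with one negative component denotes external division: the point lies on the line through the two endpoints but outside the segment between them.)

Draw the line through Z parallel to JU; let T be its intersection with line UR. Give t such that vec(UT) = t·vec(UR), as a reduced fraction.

t = 19/16

Assign B = (0, 0), Q = (1, 0), R = (0, 1) — the answer is frame-independent, so this choice is without loss of generality.
1. N is the centroid of triangle BRQ ⇒ N = (1/3, 1/3)
2. J lies on line BQ with BJ:JQ = 5:4 ⇒ J = (5/9, 0)
3. U lies on line BN with BU:UN = 5:1 ⇒ U = (5/18, 5/18)
4. Z lies on line NR with NZ:ZR = 5:(-1) ⇒ Z = (-1/12, 7/6)
through Z parallel to JU: direction (-5/18, 5/18); meets UR at T = (-5/96, 109/96)
T = U + t·(R−U) with t = 19/16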